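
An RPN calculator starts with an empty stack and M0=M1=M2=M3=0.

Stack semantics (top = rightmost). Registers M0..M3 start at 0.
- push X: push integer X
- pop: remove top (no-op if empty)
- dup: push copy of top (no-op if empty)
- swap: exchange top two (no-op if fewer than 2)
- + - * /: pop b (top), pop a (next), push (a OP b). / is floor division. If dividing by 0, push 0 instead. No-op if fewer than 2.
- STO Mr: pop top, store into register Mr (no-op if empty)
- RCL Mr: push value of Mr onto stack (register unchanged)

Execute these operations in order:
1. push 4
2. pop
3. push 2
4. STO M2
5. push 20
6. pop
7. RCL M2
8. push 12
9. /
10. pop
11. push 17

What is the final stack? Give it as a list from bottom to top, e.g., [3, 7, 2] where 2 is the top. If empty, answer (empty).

After op 1 (push 4): stack=[4] mem=[0,0,0,0]
After op 2 (pop): stack=[empty] mem=[0,0,0,0]
After op 3 (push 2): stack=[2] mem=[0,0,0,0]
After op 4 (STO M2): stack=[empty] mem=[0,0,2,0]
After op 5 (push 20): stack=[20] mem=[0,0,2,0]
After op 6 (pop): stack=[empty] mem=[0,0,2,0]
After op 7 (RCL M2): stack=[2] mem=[0,0,2,0]
After op 8 (push 12): stack=[2,12] mem=[0,0,2,0]
After op 9 (/): stack=[0] mem=[0,0,2,0]
After op 10 (pop): stack=[empty] mem=[0,0,2,0]
After op 11 (push 17): stack=[17] mem=[0,0,2,0]

Answer: [17]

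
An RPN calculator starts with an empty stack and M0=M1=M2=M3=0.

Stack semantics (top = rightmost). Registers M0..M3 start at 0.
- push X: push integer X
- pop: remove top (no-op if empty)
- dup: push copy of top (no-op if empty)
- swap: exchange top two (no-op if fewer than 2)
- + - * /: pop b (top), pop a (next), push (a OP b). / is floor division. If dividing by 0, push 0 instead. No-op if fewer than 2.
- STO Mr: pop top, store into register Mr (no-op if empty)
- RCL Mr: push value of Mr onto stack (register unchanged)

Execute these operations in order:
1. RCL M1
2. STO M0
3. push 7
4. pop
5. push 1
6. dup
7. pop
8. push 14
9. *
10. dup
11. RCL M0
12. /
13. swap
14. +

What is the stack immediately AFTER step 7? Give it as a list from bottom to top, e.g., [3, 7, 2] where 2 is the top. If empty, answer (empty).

After op 1 (RCL M1): stack=[0] mem=[0,0,0,0]
After op 2 (STO M0): stack=[empty] mem=[0,0,0,0]
After op 3 (push 7): stack=[7] mem=[0,0,0,0]
After op 4 (pop): stack=[empty] mem=[0,0,0,0]
After op 5 (push 1): stack=[1] mem=[0,0,0,0]
After op 6 (dup): stack=[1,1] mem=[0,0,0,0]
After op 7 (pop): stack=[1] mem=[0,0,0,0]

[1]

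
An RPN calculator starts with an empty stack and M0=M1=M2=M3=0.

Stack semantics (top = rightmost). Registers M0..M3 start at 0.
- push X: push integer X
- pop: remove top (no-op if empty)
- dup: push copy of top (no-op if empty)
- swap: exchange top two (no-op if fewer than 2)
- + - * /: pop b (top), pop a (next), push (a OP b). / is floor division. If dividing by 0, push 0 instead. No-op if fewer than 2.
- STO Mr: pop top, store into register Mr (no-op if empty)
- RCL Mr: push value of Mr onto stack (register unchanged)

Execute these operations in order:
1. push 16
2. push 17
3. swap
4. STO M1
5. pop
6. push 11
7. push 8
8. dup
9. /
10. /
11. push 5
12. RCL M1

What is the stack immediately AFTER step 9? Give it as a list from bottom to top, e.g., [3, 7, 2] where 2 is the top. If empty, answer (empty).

After op 1 (push 16): stack=[16] mem=[0,0,0,0]
After op 2 (push 17): stack=[16,17] mem=[0,0,0,0]
After op 3 (swap): stack=[17,16] mem=[0,0,0,0]
After op 4 (STO M1): stack=[17] mem=[0,16,0,0]
After op 5 (pop): stack=[empty] mem=[0,16,0,0]
After op 6 (push 11): stack=[11] mem=[0,16,0,0]
After op 7 (push 8): stack=[11,8] mem=[0,16,0,0]
After op 8 (dup): stack=[11,8,8] mem=[0,16,0,0]
After op 9 (/): stack=[11,1] mem=[0,16,0,0]

[11, 1]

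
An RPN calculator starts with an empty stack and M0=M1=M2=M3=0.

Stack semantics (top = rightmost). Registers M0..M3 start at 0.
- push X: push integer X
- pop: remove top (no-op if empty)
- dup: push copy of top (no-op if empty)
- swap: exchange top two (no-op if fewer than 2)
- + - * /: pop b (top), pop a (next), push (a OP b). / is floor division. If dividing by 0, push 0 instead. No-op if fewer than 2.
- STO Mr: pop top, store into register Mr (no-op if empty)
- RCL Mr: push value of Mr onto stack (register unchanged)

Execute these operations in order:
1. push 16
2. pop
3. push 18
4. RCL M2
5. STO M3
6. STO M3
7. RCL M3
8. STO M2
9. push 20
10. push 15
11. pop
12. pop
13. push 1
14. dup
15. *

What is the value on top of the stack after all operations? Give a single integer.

Answer: 1

Derivation:
After op 1 (push 16): stack=[16] mem=[0,0,0,0]
After op 2 (pop): stack=[empty] mem=[0,0,0,0]
After op 3 (push 18): stack=[18] mem=[0,0,0,0]
After op 4 (RCL M2): stack=[18,0] mem=[0,0,0,0]
After op 5 (STO M3): stack=[18] mem=[0,0,0,0]
After op 6 (STO M3): stack=[empty] mem=[0,0,0,18]
After op 7 (RCL M3): stack=[18] mem=[0,0,0,18]
After op 8 (STO M2): stack=[empty] mem=[0,0,18,18]
After op 9 (push 20): stack=[20] mem=[0,0,18,18]
After op 10 (push 15): stack=[20,15] mem=[0,0,18,18]
After op 11 (pop): stack=[20] mem=[0,0,18,18]
After op 12 (pop): stack=[empty] mem=[0,0,18,18]
After op 13 (push 1): stack=[1] mem=[0,0,18,18]
After op 14 (dup): stack=[1,1] mem=[0,0,18,18]
After op 15 (*): stack=[1] mem=[0,0,18,18]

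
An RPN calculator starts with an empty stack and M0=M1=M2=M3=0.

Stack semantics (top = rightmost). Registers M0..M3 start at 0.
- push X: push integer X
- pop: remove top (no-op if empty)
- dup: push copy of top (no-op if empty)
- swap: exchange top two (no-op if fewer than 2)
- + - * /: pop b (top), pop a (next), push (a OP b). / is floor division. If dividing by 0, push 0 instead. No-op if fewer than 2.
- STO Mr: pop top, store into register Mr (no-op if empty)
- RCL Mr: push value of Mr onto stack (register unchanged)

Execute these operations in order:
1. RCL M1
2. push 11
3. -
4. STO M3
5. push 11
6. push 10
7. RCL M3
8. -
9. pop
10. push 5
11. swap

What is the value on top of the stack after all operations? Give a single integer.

Answer: 11

Derivation:
After op 1 (RCL M1): stack=[0] mem=[0,0,0,0]
After op 2 (push 11): stack=[0,11] mem=[0,0,0,0]
After op 3 (-): stack=[-11] mem=[0,0,0,0]
After op 4 (STO M3): stack=[empty] mem=[0,0,0,-11]
After op 5 (push 11): stack=[11] mem=[0,0,0,-11]
After op 6 (push 10): stack=[11,10] mem=[0,0,0,-11]
After op 7 (RCL M3): stack=[11,10,-11] mem=[0,0,0,-11]
After op 8 (-): stack=[11,21] mem=[0,0,0,-11]
After op 9 (pop): stack=[11] mem=[0,0,0,-11]
After op 10 (push 5): stack=[11,5] mem=[0,0,0,-11]
After op 11 (swap): stack=[5,11] mem=[0,0,0,-11]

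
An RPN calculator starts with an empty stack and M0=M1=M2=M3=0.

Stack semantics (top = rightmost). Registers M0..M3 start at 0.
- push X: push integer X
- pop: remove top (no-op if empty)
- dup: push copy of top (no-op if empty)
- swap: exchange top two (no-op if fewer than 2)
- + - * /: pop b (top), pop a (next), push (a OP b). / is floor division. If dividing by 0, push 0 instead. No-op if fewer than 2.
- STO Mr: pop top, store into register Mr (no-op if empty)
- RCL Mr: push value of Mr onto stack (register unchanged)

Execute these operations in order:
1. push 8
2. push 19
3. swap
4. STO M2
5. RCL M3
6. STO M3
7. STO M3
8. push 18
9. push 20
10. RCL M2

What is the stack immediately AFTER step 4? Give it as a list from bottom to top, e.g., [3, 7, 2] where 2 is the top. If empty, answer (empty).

After op 1 (push 8): stack=[8] mem=[0,0,0,0]
After op 2 (push 19): stack=[8,19] mem=[0,0,0,0]
After op 3 (swap): stack=[19,8] mem=[0,0,0,0]
After op 4 (STO M2): stack=[19] mem=[0,0,8,0]

[19]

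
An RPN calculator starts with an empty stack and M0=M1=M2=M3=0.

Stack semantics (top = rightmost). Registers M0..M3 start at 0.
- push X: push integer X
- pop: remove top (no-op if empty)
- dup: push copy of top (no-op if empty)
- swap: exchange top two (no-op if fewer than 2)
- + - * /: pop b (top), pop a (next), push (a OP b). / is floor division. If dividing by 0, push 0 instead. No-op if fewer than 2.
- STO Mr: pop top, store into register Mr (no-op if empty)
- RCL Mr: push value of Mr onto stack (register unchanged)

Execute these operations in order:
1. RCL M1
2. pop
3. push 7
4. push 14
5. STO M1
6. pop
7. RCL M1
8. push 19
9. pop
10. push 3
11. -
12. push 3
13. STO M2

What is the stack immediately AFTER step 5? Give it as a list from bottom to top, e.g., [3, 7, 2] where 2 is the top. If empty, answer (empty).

After op 1 (RCL M1): stack=[0] mem=[0,0,0,0]
After op 2 (pop): stack=[empty] mem=[0,0,0,0]
After op 3 (push 7): stack=[7] mem=[0,0,0,0]
After op 4 (push 14): stack=[7,14] mem=[0,0,0,0]
After op 5 (STO M1): stack=[7] mem=[0,14,0,0]

[7]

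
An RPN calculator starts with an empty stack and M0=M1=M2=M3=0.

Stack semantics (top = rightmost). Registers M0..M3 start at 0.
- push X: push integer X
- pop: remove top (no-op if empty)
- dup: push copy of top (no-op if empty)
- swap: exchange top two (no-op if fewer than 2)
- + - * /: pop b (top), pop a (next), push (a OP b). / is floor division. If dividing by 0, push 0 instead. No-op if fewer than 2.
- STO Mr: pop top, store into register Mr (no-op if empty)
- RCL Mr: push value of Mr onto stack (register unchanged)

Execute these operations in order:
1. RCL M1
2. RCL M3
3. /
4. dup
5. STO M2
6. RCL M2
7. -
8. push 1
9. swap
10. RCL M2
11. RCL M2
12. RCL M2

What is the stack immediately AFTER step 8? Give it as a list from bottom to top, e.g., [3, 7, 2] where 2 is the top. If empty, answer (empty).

After op 1 (RCL M1): stack=[0] mem=[0,0,0,0]
After op 2 (RCL M3): stack=[0,0] mem=[0,0,0,0]
After op 3 (/): stack=[0] mem=[0,0,0,0]
After op 4 (dup): stack=[0,0] mem=[0,0,0,0]
After op 5 (STO M2): stack=[0] mem=[0,0,0,0]
After op 6 (RCL M2): stack=[0,0] mem=[0,0,0,0]
After op 7 (-): stack=[0] mem=[0,0,0,0]
After op 8 (push 1): stack=[0,1] mem=[0,0,0,0]

[0, 1]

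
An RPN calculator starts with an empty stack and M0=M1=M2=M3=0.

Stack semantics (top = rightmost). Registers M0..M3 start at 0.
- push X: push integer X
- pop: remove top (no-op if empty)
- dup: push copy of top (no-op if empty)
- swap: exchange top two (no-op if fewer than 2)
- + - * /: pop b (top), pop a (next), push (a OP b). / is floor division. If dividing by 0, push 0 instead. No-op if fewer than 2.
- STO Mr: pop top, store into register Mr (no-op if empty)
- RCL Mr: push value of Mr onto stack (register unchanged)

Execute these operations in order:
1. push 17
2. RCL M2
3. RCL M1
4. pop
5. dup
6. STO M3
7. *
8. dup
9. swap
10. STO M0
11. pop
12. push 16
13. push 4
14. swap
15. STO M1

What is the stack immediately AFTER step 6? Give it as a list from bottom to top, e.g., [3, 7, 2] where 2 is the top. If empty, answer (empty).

After op 1 (push 17): stack=[17] mem=[0,0,0,0]
After op 2 (RCL M2): stack=[17,0] mem=[0,0,0,0]
After op 3 (RCL M1): stack=[17,0,0] mem=[0,0,0,0]
After op 4 (pop): stack=[17,0] mem=[0,0,0,0]
After op 5 (dup): stack=[17,0,0] mem=[0,0,0,0]
After op 6 (STO M3): stack=[17,0] mem=[0,0,0,0]

[17, 0]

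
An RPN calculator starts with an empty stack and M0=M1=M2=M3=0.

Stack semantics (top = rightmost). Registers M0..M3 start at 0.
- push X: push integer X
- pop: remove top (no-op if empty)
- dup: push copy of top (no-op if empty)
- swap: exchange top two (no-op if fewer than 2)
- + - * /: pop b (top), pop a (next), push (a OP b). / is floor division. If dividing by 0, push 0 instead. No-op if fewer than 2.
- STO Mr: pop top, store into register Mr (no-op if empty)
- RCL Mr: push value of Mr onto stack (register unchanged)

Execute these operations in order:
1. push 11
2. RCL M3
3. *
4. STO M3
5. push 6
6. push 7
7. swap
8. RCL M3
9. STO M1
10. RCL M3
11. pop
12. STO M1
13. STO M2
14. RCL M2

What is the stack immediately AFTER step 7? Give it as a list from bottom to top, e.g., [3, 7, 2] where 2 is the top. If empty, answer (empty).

After op 1 (push 11): stack=[11] mem=[0,0,0,0]
After op 2 (RCL M3): stack=[11,0] mem=[0,0,0,0]
After op 3 (*): stack=[0] mem=[0,0,0,0]
After op 4 (STO M3): stack=[empty] mem=[0,0,0,0]
After op 5 (push 6): stack=[6] mem=[0,0,0,0]
After op 6 (push 7): stack=[6,7] mem=[0,0,0,0]
After op 7 (swap): stack=[7,6] mem=[0,0,0,0]

[7, 6]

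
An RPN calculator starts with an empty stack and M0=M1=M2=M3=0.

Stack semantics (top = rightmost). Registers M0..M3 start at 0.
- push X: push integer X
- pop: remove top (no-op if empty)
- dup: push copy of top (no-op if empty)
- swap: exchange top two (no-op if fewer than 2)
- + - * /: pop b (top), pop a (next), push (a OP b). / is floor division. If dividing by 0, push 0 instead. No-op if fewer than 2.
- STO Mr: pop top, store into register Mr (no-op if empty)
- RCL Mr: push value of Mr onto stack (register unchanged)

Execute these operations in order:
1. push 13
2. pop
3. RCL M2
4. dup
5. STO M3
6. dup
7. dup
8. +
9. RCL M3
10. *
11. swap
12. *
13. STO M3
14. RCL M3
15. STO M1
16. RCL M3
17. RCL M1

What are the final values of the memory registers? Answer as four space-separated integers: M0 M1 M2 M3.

Answer: 0 0 0 0

Derivation:
After op 1 (push 13): stack=[13] mem=[0,0,0,0]
After op 2 (pop): stack=[empty] mem=[0,0,0,0]
After op 3 (RCL M2): stack=[0] mem=[0,0,0,0]
After op 4 (dup): stack=[0,0] mem=[0,0,0,0]
After op 5 (STO M3): stack=[0] mem=[0,0,0,0]
After op 6 (dup): stack=[0,0] mem=[0,0,0,0]
After op 7 (dup): stack=[0,0,0] mem=[0,0,0,0]
After op 8 (+): stack=[0,0] mem=[0,0,0,0]
After op 9 (RCL M3): stack=[0,0,0] mem=[0,0,0,0]
After op 10 (*): stack=[0,0] mem=[0,0,0,0]
After op 11 (swap): stack=[0,0] mem=[0,0,0,0]
After op 12 (*): stack=[0] mem=[0,0,0,0]
After op 13 (STO M3): stack=[empty] mem=[0,0,0,0]
After op 14 (RCL M3): stack=[0] mem=[0,0,0,0]
After op 15 (STO M1): stack=[empty] mem=[0,0,0,0]
After op 16 (RCL M3): stack=[0] mem=[0,0,0,0]
After op 17 (RCL M1): stack=[0,0] mem=[0,0,0,0]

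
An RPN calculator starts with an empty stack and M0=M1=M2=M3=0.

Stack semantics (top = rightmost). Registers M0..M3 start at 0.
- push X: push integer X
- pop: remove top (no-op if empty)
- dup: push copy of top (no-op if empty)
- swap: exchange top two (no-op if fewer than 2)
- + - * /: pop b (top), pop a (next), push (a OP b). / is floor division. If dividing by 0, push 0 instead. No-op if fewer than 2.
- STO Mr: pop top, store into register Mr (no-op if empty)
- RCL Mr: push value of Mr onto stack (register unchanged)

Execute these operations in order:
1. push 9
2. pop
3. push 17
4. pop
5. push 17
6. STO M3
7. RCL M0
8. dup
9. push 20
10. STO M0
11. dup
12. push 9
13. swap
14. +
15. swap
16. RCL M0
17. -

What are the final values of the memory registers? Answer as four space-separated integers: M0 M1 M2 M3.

After op 1 (push 9): stack=[9] mem=[0,0,0,0]
After op 2 (pop): stack=[empty] mem=[0,0,0,0]
After op 3 (push 17): stack=[17] mem=[0,0,0,0]
After op 4 (pop): stack=[empty] mem=[0,0,0,0]
After op 5 (push 17): stack=[17] mem=[0,0,0,0]
After op 6 (STO M3): stack=[empty] mem=[0,0,0,17]
After op 7 (RCL M0): stack=[0] mem=[0,0,0,17]
After op 8 (dup): stack=[0,0] mem=[0,0,0,17]
After op 9 (push 20): stack=[0,0,20] mem=[0,0,0,17]
After op 10 (STO M0): stack=[0,0] mem=[20,0,0,17]
After op 11 (dup): stack=[0,0,0] mem=[20,0,0,17]
After op 12 (push 9): stack=[0,0,0,9] mem=[20,0,0,17]
After op 13 (swap): stack=[0,0,9,0] mem=[20,0,0,17]
After op 14 (+): stack=[0,0,9] mem=[20,0,0,17]
After op 15 (swap): stack=[0,9,0] mem=[20,0,0,17]
After op 16 (RCL M0): stack=[0,9,0,20] mem=[20,0,0,17]
After op 17 (-): stack=[0,9,-20] mem=[20,0,0,17]

Answer: 20 0 0 17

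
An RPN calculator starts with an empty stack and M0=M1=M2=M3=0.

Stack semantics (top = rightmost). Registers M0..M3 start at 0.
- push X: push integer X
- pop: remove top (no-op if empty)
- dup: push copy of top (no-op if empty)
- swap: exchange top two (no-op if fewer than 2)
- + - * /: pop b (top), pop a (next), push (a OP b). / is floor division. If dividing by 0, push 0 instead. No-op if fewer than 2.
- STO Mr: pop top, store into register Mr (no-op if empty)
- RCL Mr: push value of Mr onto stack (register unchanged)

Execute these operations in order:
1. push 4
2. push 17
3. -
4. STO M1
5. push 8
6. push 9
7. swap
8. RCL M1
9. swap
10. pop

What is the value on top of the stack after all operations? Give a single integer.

After op 1 (push 4): stack=[4] mem=[0,0,0,0]
After op 2 (push 17): stack=[4,17] mem=[0,0,0,0]
After op 3 (-): stack=[-13] mem=[0,0,0,0]
After op 4 (STO M1): stack=[empty] mem=[0,-13,0,0]
After op 5 (push 8): stack=[8] mem=[0,-13,0,0]
After op 6 (push 9): stack=[8,9] mem=[0,-13,0,0]
After op 7 (swap): stack=[9,8] mem=[0,-13,0,0]
After op 8 (RCL M1): stack=[9,8,-13] mem=[0,-13,0,0]
After op 9 (swap): stack=[9,-13,8] mem=[0,-13,0,0]
After op 10 (pop): stack=[9,-13] mem=[0,-13,0,0]

Answer: -13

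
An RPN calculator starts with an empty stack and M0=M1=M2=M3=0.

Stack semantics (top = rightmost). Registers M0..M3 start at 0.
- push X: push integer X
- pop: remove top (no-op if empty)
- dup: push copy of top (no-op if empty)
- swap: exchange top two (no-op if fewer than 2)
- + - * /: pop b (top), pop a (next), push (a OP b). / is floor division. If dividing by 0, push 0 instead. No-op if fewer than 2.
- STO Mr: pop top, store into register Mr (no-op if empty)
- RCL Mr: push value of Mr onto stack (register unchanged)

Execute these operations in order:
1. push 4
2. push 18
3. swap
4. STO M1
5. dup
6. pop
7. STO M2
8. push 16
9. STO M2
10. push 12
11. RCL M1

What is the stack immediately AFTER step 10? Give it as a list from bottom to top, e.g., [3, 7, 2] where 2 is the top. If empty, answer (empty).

After op 1 (push 4): stack=[4] mem=[0,0,0,0]
After op 2 (push 18): stack=[4,18] mem=[0,0,0,0]
After op 3 (swap): stack=[18,4] mem=[0,0,0,0]
After op 4 (STO M1): stack=[18] mem=[0,4,0,0]
After op 5 (dup): stack=[18,18] mem=[0,4,0,0]
After op 6 (pop): stack=[18] mem=[0,4,0,0]
After op 7 (STO M2): stack=[empty] mem=[0,4,18,0]
After op 8 (push 16): stack=[16] mem=[0,4,18,0]
After op 9 (STO M2): stack=[empty] mem=[0,4,16,0]
After op 10 (push 12): stack=[12] mem=[0,4,16,0]

[12]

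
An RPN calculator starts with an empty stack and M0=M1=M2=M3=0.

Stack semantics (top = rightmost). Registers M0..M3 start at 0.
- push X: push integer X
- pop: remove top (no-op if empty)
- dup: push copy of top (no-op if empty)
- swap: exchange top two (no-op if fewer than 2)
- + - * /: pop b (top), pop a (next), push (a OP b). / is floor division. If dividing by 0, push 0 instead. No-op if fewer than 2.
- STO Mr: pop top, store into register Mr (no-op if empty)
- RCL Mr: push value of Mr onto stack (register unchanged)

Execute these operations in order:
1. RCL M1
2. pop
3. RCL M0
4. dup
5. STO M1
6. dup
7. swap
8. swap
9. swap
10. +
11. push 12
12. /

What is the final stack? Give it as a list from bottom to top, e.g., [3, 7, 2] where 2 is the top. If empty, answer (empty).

Answer: [0]

Derivation:
After op 1 (RCL M1): stack=[0] mem=[0,0,0,0]
After op 2 (pop): stack=[empty] mem=[0,0,0,0]
After op 3 (RCL M0): stack=[0] mem=[0,0,0,0]
After op 4 (dup): stack=[0,0] mem=[0,0,0,0]
After op 5 (STO M1): stack=[0] mem=[0,0,0,0]
After op 6 (dup): stack=[0,0] mem=[0,0,0,0]
After op 7 (swap): stack=[0,0] mem=[0,0,0,0]
After op 8 (swap): stack=[0,0] mem=[0,0,0,0]
After op 9 (swap): stack=[0,0] mem=[0,0,0,0]
After op 10 (+): stack=[0] mem=[0,0,0,0]
After op 11 (push 12): stack=[0,12] mem=[0,0,0,0]
After op 12 (/): stack=[0] mem=[0,0,0,0]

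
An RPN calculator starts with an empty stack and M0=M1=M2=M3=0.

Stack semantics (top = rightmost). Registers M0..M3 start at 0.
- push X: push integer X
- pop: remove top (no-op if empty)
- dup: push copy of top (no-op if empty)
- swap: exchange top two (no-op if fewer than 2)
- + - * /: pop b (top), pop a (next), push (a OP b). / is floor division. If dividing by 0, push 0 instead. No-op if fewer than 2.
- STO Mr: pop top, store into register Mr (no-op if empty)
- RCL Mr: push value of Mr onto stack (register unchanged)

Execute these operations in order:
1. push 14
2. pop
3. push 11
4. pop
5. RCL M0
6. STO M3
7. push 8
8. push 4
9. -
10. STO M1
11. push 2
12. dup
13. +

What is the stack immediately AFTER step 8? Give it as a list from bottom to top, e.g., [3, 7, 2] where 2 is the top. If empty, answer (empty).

After op 1 (push 14): stack=[14] mem=[0,0,0,0]
After op 2 (pop): stack=[empty] mem=[0,0,0,0]
After op 3 (push 11): stack=[11] mem=[0,0,0,0]
After op 4 (pop): stack=[empty] mem=[0,0,0,0]
After op 5 (RCL M0): stack=[0] mem=[0,0,0,0]
After op 6 (STO M3): stack=[empty] mem=[0,0,0,0]
After op 7 (push 8): stack=[8] mem=[0,0,0,0]
After op 8 (push 4): stack=[8,4] mem=[0,0,0,0]

[8, 4]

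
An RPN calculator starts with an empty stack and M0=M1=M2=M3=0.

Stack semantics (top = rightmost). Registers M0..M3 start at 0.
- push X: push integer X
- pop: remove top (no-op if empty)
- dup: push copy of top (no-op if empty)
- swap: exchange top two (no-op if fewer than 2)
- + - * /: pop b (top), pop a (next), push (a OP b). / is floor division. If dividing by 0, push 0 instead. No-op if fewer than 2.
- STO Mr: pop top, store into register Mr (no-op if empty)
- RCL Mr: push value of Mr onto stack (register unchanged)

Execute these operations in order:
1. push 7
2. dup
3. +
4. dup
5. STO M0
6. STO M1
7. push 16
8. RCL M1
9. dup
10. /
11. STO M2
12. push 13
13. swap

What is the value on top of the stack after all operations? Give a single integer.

Answer: 16

Derivation:
After op 1 (push 7): stack=[7] mem=[0,0,0,0]
After op 2 (dup): stack=[7,7] mem=[0,0,0,0]
After op 3 (+): stack=[14] mem=[0,0,0,0]
After op 4 (dup): stack=[14,14] mem=[0,0,0,0]
After op 5 (STO M0): stack=[14] mem=[14,0,0,0]
After op 6 (STO M1): stack=[empty] mem=[14,14,0,0]
After op 7 (push 16): stack=[16] mem=[14,14,0,0]
After op 8 (RCL M1): stack=[16,14] mem=[14,14,0,0]
After op 9 (dup): stack=[16,14,14] mem=[14,14,0,0]
After op 10 (/): stack=[16,1] mem=[14,14,0,0]
After op 11 (STO M2): stack=[16] mem=[14,14,1,0]
After op 12 (push 13): stack=[16,13] mem=[14,14,1,0]
After op 13 (swap): stack=[13,16] mem=[14,14,1,0]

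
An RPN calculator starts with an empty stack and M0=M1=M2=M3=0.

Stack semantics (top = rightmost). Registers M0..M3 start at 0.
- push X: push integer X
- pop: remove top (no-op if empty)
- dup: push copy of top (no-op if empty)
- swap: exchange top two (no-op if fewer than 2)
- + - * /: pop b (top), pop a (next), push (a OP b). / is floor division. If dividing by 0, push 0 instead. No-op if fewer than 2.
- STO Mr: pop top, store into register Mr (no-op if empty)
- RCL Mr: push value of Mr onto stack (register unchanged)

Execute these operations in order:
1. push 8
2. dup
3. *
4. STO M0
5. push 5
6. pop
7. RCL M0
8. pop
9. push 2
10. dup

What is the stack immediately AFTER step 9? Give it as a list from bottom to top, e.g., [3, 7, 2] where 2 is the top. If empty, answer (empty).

After op 1 (push 8): stack=[8] mem=[0,0,0,0]
After op 2 (dup): stack=[8,8] mem=[0,0,0,0]
After op 3 (*): stack=[64] mem=[0,0,0,0]
After op 4 (STO M0): stack=[empty] mem=[64,0,0,0]
After op 5 (push 5): stack=[5] mem=[64,0,0,0]
After op 6 (pop): stack=[empty] mem=[64,0,0,0]
After op 7 (RCL M0): stack=[64] mem=[64,0,0,0]
After op 8 (pop): stack=[empty] mem=[64,0,0,0]
After op 9 (push 2): stack=[2] mem=[64,0,0,0]

[2]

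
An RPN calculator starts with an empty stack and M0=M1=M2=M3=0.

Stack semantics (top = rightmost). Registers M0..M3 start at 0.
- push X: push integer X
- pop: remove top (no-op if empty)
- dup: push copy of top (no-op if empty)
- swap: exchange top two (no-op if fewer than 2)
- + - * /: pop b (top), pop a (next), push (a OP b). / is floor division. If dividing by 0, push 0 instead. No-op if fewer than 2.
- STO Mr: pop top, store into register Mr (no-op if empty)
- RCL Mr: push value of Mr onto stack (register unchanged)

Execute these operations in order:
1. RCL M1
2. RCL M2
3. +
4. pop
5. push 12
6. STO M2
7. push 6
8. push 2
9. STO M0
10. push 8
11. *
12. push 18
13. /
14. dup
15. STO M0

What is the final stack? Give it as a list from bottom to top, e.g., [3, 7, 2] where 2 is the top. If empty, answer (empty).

After op 1 (RCL M1): stack=[0] mem=[0,0,0,0]
After op 2 (RCL M2): stack=[0,0] mem=[0,0,0,0]
After op 3 (+): stack=[0] mem=[0,0,0,0]
After op 4 (pop): stack=[empty] mem=[0,0,0,0]
After op 5 (push 12): stack=[12] mem=[0,0,0,0]
After op 6 (STO M2): stack=[empty] mem=[0,0,12,0]
After op 7 (push 6): stack=[6] mem=[0,0,12,0]
After op 8 (push 2): stack=[6,2] mem=[0,0,12,0]
After op 9 (STO M0): stack=[6] mem=[2,0,12,0]
After op 10 (push 8): stack=[6,8] mem=[2,0,12,0]
After op 11 (*): stack=[48] mem=[2,0,12,0]
After op 12 (push 18): stack=[48,18] mem=[2,0,12,0]
After op 13 (/): stack=[2] mem=[2,0,12,0]
After op 14 (dup): stack=[2,2] mem=[2,0,12,0]
After op 15 (STO M0): stack=[2] mem=[2,0,12,0]

Answer: [2]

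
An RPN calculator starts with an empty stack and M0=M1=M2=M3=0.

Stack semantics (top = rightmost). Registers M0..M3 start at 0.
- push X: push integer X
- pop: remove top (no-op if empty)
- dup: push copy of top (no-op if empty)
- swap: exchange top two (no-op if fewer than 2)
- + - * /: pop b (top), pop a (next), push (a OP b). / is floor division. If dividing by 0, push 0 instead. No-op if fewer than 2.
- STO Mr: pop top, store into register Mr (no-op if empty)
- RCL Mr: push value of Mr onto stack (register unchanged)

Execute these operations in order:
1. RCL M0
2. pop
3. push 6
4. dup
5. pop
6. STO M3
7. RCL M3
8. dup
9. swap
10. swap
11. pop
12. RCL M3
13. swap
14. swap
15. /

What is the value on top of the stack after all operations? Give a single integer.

After op 1 (RCL M0): stack=[0] mem=[0,0,0,0]
After op 2 (pop): stack=[empty] mem=[0,0,0,0]
After op 3 (push 6): stack=[6] mem=[0,0,0,0]
After op 4 (dup): stack=[6,6] mem=[0,0,0,0]
After op 5 (pop): stack=[6] mem=[0,0,0,0]
After op 6 (STO M3): stack=[empty] mem=[0,0,0,6]
After op 7 (RCL M3): stack=[6] mem=[0,0,0,6]
After op 8 (dup): stack=[6,6] mem=[0,0,0,6]
After op 9 (swap): stack=[6,6] mem=[0,0,0,6]
After op 10 (swap): stack=[6,6] mem=[0,0,0,6]
After op 11 (pop): stack=[6] mem=[0,0,0,6]
After op 12 (RCL M3): stack=[6,6] mem=[0,0,0,6]
After op 13 (swap): stack=[6,6] mem=[0,0,0,6]
After op 14 (swap): stack=[6,6] mem=[0,0,0,6]
After op 15 (/): stack=[1] mem=[0,0,0,6]

Answer: 1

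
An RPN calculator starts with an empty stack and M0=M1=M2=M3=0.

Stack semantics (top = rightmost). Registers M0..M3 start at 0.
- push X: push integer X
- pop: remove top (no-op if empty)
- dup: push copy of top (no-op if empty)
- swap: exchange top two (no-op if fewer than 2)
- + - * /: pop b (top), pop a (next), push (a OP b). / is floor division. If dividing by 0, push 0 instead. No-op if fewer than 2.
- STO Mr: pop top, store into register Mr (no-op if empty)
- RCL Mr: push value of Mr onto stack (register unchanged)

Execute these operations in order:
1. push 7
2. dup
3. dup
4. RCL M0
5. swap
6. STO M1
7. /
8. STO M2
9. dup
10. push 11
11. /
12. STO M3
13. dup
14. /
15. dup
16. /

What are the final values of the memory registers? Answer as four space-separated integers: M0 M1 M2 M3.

After op 1 (push 7): stack=[7] mem=[0,0,0,0]
After op 2 (dup): stack=[7,7] mem=[0,0,0,0]
After op 3 (dup): stack=[7,7,7] mem=[0,0,0,0]
After op 4 (RCL M0): stack=[7,7,7,0] mem=[0,0,0,0]
After op 5 (swap): stack=[7,7,0,7] mem=[0,0,0,0]
After op 6 (STO M1): stack=[7,7,0] mem=[0,7,0,0]
After op 7 (/): stack=[7,0] mem=[0,7,0,0]
After op 8 (STO M2): stack=[7] mem=[0,7,0,0]
After op 9 (dup): stack=[7,7] mem=[0,7,0,0]
After op 10 (push 11): stack=[7,7,11] mem=[0,7,0,0]
After op 11 (/): stack=[7,0] mem=[0,7,0,0]
After op 12 (STO M3): stack=[7] mem=[0,7,0,0]
After op 13 (dup): stack=[7,7] mem=[0,7,0,0]
After op 14 (/): stack=[1] mem=[0,7,0,0]
After op 15 (dup): stack=[1,1] mem=[0,7,0,0]
After op 16 (/): stack=[1] mem=[0,7,0,0]

Answer: 0 7 0 0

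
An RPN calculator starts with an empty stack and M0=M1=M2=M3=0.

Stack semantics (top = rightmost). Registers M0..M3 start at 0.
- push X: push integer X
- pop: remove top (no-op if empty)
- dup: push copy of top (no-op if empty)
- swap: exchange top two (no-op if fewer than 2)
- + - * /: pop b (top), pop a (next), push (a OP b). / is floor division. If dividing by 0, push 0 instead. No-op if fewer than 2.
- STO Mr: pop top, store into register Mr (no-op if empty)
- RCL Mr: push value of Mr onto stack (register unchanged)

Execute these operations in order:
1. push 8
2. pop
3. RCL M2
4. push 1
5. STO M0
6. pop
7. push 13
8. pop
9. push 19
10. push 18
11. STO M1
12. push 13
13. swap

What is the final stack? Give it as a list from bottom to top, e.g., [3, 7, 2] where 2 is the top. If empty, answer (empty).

After op 1 (push 8): stack=[8] mem=[0,0,0,0]
After op 2 (pop): stack=[empty] mem=[0,0,0,0]
After op 3 (RCL M2): stack=[0] mem=[0,0,0,0]
After op 4 (push 1): stack=[0,1] mem=[0,0,0,0]
After op 5 (STO M0): stack=[0] mem=[1,0,0,0]
After op 6 (pop): stack=[empty] mem=[1,0,0,0]
After op 7 (push 13): stack=[13] mem=[1,0,0,0]
After op 8 (pop): stack=[empty] mem=[1,0,0,0]
After op 9 (push 19): stack=[19] mem=[1,0,0,0]
After op 10 (push 18): stack=[19,18] mem=[1,0,0,0]
After op 11 (STO M1): stack=[19] mem=[1,18,0,0]
After op 12 (push 13): stack=[19,13] mem=[1,18,0,0]
After op 13 (swap): stack=[13,19] mem=[1,18,0,0]

Answer: [13, 19]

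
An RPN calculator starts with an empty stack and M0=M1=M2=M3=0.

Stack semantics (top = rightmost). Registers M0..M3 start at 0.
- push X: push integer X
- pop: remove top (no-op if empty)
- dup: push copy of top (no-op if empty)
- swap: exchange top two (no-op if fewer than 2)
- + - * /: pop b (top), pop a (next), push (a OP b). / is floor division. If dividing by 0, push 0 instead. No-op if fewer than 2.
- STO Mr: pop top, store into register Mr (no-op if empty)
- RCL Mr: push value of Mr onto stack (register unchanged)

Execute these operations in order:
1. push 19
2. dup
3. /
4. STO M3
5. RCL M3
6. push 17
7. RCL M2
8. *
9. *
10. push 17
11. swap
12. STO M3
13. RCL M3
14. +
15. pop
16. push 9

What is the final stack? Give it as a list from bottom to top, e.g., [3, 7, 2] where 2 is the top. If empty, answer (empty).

After op 1 (push 19): stack=[19] mem=[0,0,0,0]
After op 2 (dup): stack=[19,19] mem=[0,0,0,0]
After op 3 (/): stack=[1] mem=[0,0,0,0]
After op 4 (STO M3): stack=[empty] mem=[0,0,0,1]
After op 5 (RCL M3): stack=[1] mem=[0,0,0,1]
After op 6 (push 17): stack=[1,17] mem=[0,0,0,1]
After op 7 (RCL M2): stack=[1,17,0] mem=[0,0,0,1]
After op 8 (*): stack=[1,0] mem=[0,0,0,1]
After op 9 (*): stack=[0] mem=[0,0,0,1]
After op 10 (push 17): stack=[0,17] mem=[0,0,0,1]
After op 11 (swap): stack=[17,0] mem=[0,0,0,1]
After op 12 (STO M3): stack=[17] mem=[0,0,0,0]
After op 13 (RCL M3): stack=[17,0] mem=[0,0,0,0]
After op 14 (+): stack=[17] mem=[0,0,0,0]
After op 15 (pop): stack=[empty] mem=[0,0,0,0]
After op 16 (push 9): stack=[9] mem=[0,0,0,0]

Answer: [9]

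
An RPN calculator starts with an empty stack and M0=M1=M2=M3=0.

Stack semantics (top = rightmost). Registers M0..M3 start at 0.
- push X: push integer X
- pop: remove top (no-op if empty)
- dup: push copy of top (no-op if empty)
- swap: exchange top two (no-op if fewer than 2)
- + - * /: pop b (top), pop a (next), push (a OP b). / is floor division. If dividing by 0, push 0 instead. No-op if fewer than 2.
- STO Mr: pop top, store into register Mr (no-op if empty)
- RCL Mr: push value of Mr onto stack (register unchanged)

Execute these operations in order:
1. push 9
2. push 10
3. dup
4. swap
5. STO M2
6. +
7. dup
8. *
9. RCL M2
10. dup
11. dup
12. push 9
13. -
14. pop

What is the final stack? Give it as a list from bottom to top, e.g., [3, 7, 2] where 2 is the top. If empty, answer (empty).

Answer: [361, 10, 10]

Derivation:
After op 1 (push 9): stack=[9] mem=[0,0,0,0]
After op 2 (push 10): stack=[9,10] mem=[0,0,0,0]
After op 3 (dup): stack=[9,10,10] mem=[0,0,0,0]
After op 4 (swap): stack=[9,10,10] mem=[0,0,0,0]
After op 5 (STO M2): stack=[9,10] mem=[0,0,10,0]
After op 6 (+): stack=[19] mem=[0,0,10,0]
After op 7 (dup): stack=[19,19] mem=[0,0,10,0]
After op 8 (*): stack=[361] mem=[0,0,10,0]
After op 9 (RCL M2): stack=[361,10] mem=[0,0,10,0]
After op 10 (dup): stack=[361,10,10] mem=[0,0,10,0]
After op 11 (dup): stack=[361,10,10,10] mem=[0,0,10,0]
After op 12 (push 9): stack=[361,10,10,10,9] mem=[0,0,10,0]
After op 13 (-): stack=[361,10,10,1] mem=[0,0,10,0]
After op 14 (pop): stack=[361,10,10] mem=[0,0,10,0]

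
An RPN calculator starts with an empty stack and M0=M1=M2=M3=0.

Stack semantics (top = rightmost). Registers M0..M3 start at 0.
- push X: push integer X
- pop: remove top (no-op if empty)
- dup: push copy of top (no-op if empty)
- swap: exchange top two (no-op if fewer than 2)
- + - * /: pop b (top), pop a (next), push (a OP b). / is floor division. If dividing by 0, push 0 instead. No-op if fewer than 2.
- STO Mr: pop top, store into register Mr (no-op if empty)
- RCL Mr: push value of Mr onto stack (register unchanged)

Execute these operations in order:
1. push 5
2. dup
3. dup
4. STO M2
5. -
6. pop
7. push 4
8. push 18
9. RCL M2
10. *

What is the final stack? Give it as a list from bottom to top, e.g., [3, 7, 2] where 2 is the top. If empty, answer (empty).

After op 1 (push 5): stack=[5] mem=[0,0,0,0]
After op 2 (dup): stack=[5,5] mem=[0,0,0,0]
After op 3 (dup): stack=[5,5,5] mem=[0,0,0,0]
After op 4 (STO M2): stack=[5,5] mem=[0,0,5,0]
After op 5 (-): stack=[0] mem=[0,0,5,0]
After op 6 (pop): stack=[empty] mem=[0,0,5,0]
After op 7 (push 4): stack=[4] mem=[0,0,5,0]
After op 8 (push 18): stack=[4,18] mem=[0,0,5,0]
After op 9 (RCL M2): stack=[4,18,5] mem=[0,0,5,0]
After op 10 (*): stack=[4,90] mem=[0,0,5,0]

Answer: [4, 90]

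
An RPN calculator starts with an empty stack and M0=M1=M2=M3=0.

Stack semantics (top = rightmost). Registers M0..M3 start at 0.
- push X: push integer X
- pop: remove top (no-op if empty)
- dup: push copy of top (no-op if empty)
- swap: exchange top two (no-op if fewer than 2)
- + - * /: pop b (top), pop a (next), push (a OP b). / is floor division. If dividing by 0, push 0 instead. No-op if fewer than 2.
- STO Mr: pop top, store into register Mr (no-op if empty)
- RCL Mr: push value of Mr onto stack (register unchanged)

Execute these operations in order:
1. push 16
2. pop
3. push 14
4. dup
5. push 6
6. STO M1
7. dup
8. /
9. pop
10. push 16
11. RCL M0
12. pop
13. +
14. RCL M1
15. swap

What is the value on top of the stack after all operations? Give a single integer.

Answer: 30

Derivation:
After op 1 (push 16): stack=[16] mem=[0,0,0,0]
After op 2 (pop): stack=[empty] mem=[0,0,0,0]
After op 3 (push 14): stack=[14] mem=[0,0,0,0]
After op 4 (dup): stack=[14,14] mem=[0,0,0,0]
After op 5 (push 6): stack=[14,14,6] mem=[0,0,0,0]
After op 6 (STO M1): stack=[14,14] mem=[0,6,0,0]
After op 7 (dup): stack=[14,14,14] mem=[0,6,0,0]
After op 8 (/): stack=[14,1] mem=[0,6,0,0]
After op 9 (pop): stack=[14] mem=[0,6,0,0]
After op 10 (push 16): stack=[14,16] mem=[0,6,0,0]
After op 11 (RCL M0): stack=[14,16,0] mem=[0,6,0,0]
After op 12 (pop): stack=[14,16] mem=[0,6,0,0]
After op 13 (+): stack=[30] mem=[0,6,0,0]
After op 14 (RCL M1): stack=[30,6] mem=[0,6,0,0]
After op 15 (swap): stack=[6,30] mem=[0,6,0,0]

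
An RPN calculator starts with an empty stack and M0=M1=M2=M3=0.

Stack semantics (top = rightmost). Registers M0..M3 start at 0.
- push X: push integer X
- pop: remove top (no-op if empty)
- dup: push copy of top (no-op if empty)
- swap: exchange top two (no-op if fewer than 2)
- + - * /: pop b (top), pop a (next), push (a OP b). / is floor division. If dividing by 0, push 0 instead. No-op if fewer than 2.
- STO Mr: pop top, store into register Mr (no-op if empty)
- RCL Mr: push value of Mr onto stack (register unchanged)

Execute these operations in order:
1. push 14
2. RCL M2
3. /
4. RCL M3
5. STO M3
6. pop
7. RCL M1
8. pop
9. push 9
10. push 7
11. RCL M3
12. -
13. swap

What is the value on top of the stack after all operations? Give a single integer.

Answer: 9

Derivation:
After op 1 (push 14): stack=[14] mem=[0,0,0,0]
After op 2 (RCL M2): stack=[14,0] mem=[0,0,0,0]
After op 3 (/): stack=[0] mem=[0,0,0,0]
After op 4 (RCL M3): stack=[0,0] mem=[0,0,0,0]
After op 5 (STO M3): stack=[0] mem=[0,0,0,0]
After op 6 (pop): stack=[empty] mem=[0,0,0,0]
After op 7 (RCL M1): stack=[0] mem=[0,0,0,0]
After op 8 (pop): stack=[empty] mem=[0,0,0,0]
After op 9 (push 9): stack=[9] mem=[0,0,0,0]
After op 10 (push 7): stack=[9,7] mem=[0,0,0,0]
After op 11 (RCL M3): stack=[9,7,0] mem=[0,0,0,0]
After op 12 (-): stack=[9,7] mem=[0,0,0,0]
After op 13 (swap): stack=[7,9] mem=[0,0,0,0]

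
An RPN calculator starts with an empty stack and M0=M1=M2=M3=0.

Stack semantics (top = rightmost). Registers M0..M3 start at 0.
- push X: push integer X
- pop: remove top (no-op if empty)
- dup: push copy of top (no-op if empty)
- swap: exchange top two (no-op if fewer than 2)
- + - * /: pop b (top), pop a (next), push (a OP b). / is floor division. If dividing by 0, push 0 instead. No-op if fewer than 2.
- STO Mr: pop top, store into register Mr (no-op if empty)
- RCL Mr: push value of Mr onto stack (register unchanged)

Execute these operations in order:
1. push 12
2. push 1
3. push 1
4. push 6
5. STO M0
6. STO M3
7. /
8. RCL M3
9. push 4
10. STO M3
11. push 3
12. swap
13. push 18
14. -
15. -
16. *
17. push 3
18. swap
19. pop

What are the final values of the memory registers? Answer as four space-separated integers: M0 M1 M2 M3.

After op 1 (push 12): stack=[12] mem=[0,0,0,0]
After op 2 (push 1): stack=[12,1] mem=[0,0,0,0]
After op 3 (push 1): stack=[12,1,1] mem=[0,0,0,0]
After op 4 (push 6): stack=[12,1,1,6] mem=[0,0,0,0]
After op 5 (STO M0): stack=[12,1,1] mem=[6,0,0,0]
After op 6 (STO M3): stack=[12,1] mem=[6,0,0,1]
After op 7 (/): stack=[12] mem=[6,0,0,1]
After op 8 (RCL M3): stack=[12,1] mem=[6,0,0,1]
After op 9 (push 4): stack=[12,1,4] mem=[6,0,0,1]
After op 10 (STO M3): stack=[12,1] mem=[6,0,0,4]
After op 11 (push 3): stack=[12,1,3] mem=[6,0,0,4]
After op 12 (swap): stack=[12,3,1] mem=[6,0,0,4]
After op 13 (push 18): stack=[12,3,1,18] mem=[6,0,0,4]
After op 14 (-): stack=[12,3,-17] mem=[6,0,0,4]
After op 15 (-): stack=[12,20] mem=[6,0,0,4]
After op 16 (*): stack=[240] mem=[6,0,0,4]
After op 17 (push 3): stack=[240,3] mem=[6,0,0,4]
After op 18 (swap): stack=[3,240] mem=[6,0,0,4]
After op 19 (pop): stack=[3] mem=[6,0,0,4]

Answer: 6 0 0 4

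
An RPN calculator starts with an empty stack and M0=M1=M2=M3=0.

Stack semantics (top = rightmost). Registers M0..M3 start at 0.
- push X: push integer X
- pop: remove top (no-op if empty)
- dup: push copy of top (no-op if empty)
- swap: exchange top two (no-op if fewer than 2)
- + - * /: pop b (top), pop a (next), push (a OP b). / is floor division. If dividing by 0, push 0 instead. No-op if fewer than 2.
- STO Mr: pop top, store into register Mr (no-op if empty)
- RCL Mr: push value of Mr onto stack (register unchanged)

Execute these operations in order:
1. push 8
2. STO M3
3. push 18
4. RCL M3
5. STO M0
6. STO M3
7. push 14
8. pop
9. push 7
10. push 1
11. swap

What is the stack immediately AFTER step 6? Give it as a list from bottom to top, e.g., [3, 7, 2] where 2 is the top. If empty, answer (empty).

After op 1 (push 8): stack=[8] mem=[0,0,0,0]
After op 2 (STO M3): stack=[empty] mem=[0,0,0,8]
After op 3 (push 18): stack=[18] mem=[0,0,0,8]
After op 4 (RCL M3): stack=[18,8] mem=[0,0,0,8]
After op 5 (STO M0): stack=[18] mem=[8,0,0,8]
After op 6 (STO M3): stack=[empty] mem=[8,0,0,18]

(empty)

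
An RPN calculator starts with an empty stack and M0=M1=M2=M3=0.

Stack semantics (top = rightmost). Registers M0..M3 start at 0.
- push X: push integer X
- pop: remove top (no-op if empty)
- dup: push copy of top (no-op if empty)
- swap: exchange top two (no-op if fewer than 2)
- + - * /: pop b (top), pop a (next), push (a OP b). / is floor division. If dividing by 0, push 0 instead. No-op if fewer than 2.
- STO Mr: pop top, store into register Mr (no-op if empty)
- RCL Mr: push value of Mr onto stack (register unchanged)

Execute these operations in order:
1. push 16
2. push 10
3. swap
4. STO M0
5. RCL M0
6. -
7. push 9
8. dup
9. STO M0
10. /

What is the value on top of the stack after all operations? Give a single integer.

After op 1 (push 16): stack=[16] mem=[0,0,0,0]
After op 2 (push 10): stack=[16,10] mem=[0,0,0,0]
After op 3 (swap): stack=[10,16] mem=[0,0,0,0]
After op 4 (STO M0): stack=[10] mem=[16,0,0,0]
After op 5 (RCL M0): stack=[10,16] mem=[16,0,0,0]
After op 6 (-): stack=[-6] mem=[16,0,0,0]
After op 7 (push 9): stack=[-6,9] mem=[16,0,0,0]
After op 8 (dup): stack=[-6,9,9] mem=[16,0,0,0]
After op 9 (STO M0): stack=[-6,9] mem=[9,0,0,0]
After op 10 (/): stack=[-1] mem=[9,0,0,0]

Answer: -1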